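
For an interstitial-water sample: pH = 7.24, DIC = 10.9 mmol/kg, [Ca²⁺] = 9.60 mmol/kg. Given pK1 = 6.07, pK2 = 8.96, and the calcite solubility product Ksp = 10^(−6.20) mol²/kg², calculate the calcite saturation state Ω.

α₂ = 1 / (1 + [H⁺]/K2 + [H⁺]²/(K1K2)) = 1 / (1 + 10^+1.72 + 10^+0.55)
   = 1 / (1 + 52.481 + 3.5481) = 1/57.029 = 0.01753
[CO3²⁻] = α₂ × DIC = 0.01753 × 10.9 = 0.1911 mmol/kg
Ksp = 10^(−6.20) = 6.310×10^-7
Ω = [Ca²⁺][CO3²⁻]/Ksp = (9.60×10^-3)(1.911×10^-4) / 6.310×10^-7 = 2.91

Ω = 2.91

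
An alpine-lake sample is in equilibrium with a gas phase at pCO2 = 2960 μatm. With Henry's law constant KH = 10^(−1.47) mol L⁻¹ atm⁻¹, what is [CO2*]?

[CO2*] = 100 μmol/L

KH = 10^(−1.47) = 3.388×10^-2 mol L⁻¹ atm⁻¹
[CO2*] = KH · pCO2 = 3.388×10^-2 × 2960×10^-6 atm = 1.00×10^-4 mol/L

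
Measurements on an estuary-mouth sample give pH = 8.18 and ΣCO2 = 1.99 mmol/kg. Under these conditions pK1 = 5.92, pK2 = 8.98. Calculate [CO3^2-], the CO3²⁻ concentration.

[CO3²⁻] = 0.271 mmol/kg

α₂ = 1 / (1 + [H⁺]/K2 + [H⁺]²/(K1K2)) = 1 / (1 + 10^+0.80 + 10^-1.46)
   = 1 / (1 + 6.3096 + 0.034674) = 1/7.3442 = 0.1362
[CO3²⁻] = α₂ × DIC = 0.1362 × 1.99 = 0.271 mmol/kg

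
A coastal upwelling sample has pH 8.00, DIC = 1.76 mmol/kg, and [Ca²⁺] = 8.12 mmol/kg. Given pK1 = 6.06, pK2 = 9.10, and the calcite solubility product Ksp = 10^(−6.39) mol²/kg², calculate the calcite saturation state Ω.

Ω = 2.55

α₂ = 1 / (1 + [H⁺]/K2 + [H⁺]²/(K1K2)) = 1 / (1 + 10^+1.10 + 10^-0.84)
   = 1 / (1 + 12.589 + 0.14454) = 1/13.734 = 0.07281
[CO3²⁻] = α₂ × DIC = 0.07281 × 1.76 = 0.1282 mmol/kg
Ksp = 10^(−6.39) = 4.074×10^-7
Ω = [Ca²⁺][CO3²⁻]/Ksp = (8.12×10^-3)(1.282×10^-4) / 4.074×10^-7 = 2.55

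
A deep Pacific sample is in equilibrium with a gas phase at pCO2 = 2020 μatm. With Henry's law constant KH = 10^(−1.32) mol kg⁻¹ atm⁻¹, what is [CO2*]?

KH = 10^(−1.32) = 4.786×10^-2 mol kg⁻¹ atm⁻¹
[CO2*] = KH · pCO2 = 4.786×10^-2 × 2020×10^-6 atm = 9.67×10^-5 mol/kg

[CO2*] = 96.7 μmol/kg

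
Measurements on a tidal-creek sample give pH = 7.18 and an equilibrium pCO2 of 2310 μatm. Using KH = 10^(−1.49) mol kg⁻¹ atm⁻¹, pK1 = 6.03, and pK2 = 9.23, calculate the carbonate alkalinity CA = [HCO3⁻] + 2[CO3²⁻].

CA = 1.07 mmol/kg

[CO2*] = KH · pCO2 = 10^(−1.49) × 2310×10^-6 = 7.475×10^-5 mol/kg
α₀ = 1/(1 + K1/[H⁺] + K1K2/[H⁺]²) = 1/(1 + 10^+1.15 + 10^-0.90) = 0.06557
DIC = [CO2*]/α₀ = 7.475×10^-5 / 0.06557 = 1.140 mmol/kg
CA = (α₁ + 2α₂)·DIC = (0.9262 + 2×0.008255) × 1.140 = 1.07 mmol/kg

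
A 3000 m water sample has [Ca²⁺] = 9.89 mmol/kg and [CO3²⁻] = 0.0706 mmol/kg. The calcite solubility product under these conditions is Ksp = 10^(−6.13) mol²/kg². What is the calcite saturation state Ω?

Ω = 0.942

Ksp = 10^(−6.13) = 7.413×10^-7
Ω = [Ca²⁺][CO3²⁻]/Ksp = (9.89×10^-3)(0.0706×10^-3) / 7.413×10^-7 = 0.942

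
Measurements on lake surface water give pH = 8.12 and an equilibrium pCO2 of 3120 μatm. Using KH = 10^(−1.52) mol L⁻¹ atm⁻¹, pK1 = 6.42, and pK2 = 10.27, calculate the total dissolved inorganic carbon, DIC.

DIC = 4.85 mmol/L

[CO2*] = KH · pCO2 = 10^(−1.52) × 3120×10^-6 = 9.422×10^-5 mol/L
α₀ = 1/(1 + K1/[H⁺] + K1K2/[H⁺]²) = 1/(1 + 10^+1.70 + 10^-0.45) = 0.01943
DIC = [CO2*]/α₀ = 9.422×10^-5 / 0.01943 = 4.85 mmol/L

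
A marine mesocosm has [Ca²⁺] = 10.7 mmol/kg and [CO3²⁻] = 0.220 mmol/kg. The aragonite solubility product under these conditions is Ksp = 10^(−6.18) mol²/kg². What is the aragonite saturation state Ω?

Ω = 3.56

Ksp = 10^(−6.18) = 6.607×10^-7
Ω = [Ca²⁺][CO3²⁻]/Ksp = (10.7×10^-3)(0.220×10^-3) / 6.607×10^-7 = 3.56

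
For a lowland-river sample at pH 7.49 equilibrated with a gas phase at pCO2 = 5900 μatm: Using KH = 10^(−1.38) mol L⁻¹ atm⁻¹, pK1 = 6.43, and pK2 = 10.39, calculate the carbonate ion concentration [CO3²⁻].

[CO3²⁻] = 3.56 μmol/L

[CO2*] = KH · pCO2 = 10^(−1.38) × 5900×10^-6 = 2.460×10^-4 mol/L
α₀ = 1/(1 + K1/[H⁺] + K1K2/[H⁺]²) = 1/(1 + 10^+1.06 + 10^-1.84) = 0.08003
DIC = [CO2*]/α₀ = 2.460×10^-4 / 0.08003 = 3.073 mmol/L
[CO3²⁻] = α₂·DIC; α₂ = 0.001157, so [CO3²⁻] = 0.001157 × 3.073 = 0.00356 mmol/L = 3.56 μmol/L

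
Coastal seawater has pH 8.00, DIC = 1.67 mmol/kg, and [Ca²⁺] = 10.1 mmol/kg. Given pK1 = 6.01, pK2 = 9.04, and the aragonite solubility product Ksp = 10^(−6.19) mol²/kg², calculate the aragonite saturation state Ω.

Ω = 2.16

α₂ = 1 / (1 + [H⁺]/K2 + [H⁺]²/(K1K2)) = 1 / (1 + 10^+1.04 + 10^-0.95)
   = 1 / (1 + 10.965 + 0.11220) = 1/12.077 = 0.08280
[CO3²⁻] = α₂ × DIC = 0.08280 × 1.67 = 0.1383 mmol/kg
Ksp = 10^(−6.19) = 6.457×10^-7
Ω = [Ca²⁺][CO3²⁻]/Ksp = (10.1×10^-3)(1.383×10^-4) / 6.457×10^-7 = 2.16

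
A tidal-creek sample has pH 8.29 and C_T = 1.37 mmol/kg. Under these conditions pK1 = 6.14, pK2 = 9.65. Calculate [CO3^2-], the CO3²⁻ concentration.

[CO3²⁻] = 0.0569 mmol/kg

α₂ = 1 / (1 + [H⁺]/K2 + [H⁺]²/(K1K2)) = 1 / (1 + 10^+1.36 + 10^-0.79)
   = 1 / (1 + 22.909 + 0.16218) = 1/24.071 = 0.04154
[CO3²⁻] = α₂ × DIC = 0.04154 × 1.37 = 0.0569 mmol/kg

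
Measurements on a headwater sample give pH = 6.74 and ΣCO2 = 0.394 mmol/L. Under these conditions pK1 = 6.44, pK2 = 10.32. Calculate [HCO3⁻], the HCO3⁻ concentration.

α₁ = 1 / (1 + [H⁺]/K1 + K2/[H⁺]) = 1 / (1 + 10^-0.30 + 10^-3.58)
   = 1 / (1 + 0.50119 + 0.00026303) = 1/1.5015 = 0.6660
[HCO3⁻] = α₁ × DIC = 0.6660 × 0.394 = 0.262 mmol/L

[HCO3⁻] = 0.262 mmol/L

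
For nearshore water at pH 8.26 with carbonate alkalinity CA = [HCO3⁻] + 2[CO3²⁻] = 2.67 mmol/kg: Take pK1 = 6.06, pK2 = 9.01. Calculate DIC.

CA = [HCO3⁻] + 2[CO3²⁻] = (α₁ + 2α₂)·DIC
At pH 8.26: [H⁺]/K1 = 10^-2.20 = 0.0063096, K2/[H⁺] = 10^-0.75 = 0.17783
α₁ = 1/(1 + 0.0063096 + 0.17783) = 1/1.1841 = 0.8445; α₂ = α₁·K2/[H⁺] = 0.1502
α₁ + 2α₂ = 1.1448
DIC = CA / (α₁ + 2α₂) = 2.67 / 1.1448 = 2.33 mmol/kg

DIC = 2.33 mmol/kg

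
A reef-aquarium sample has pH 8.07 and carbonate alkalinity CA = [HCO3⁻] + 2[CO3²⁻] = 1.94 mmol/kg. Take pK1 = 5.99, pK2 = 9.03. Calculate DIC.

CA = [HCO3⁻] + 2[CO3²⁻] = (α₁ + 2α₂)·DIC
At pH 8.07: [H⁺]/K1 = 10^-2.08 = 0.0083176, K2/[H⁺] = 10^-0.96 = 0.10965
α₁ = 1/(1 + 0.0083176 + 0.10965) = 1/1.1180 = 0.8945; α₂ = α₁·K2/[H⁺] = 0.09808
α₁ + 2α₂ = 1.0906
DIC = CA / (α₁ + 2α₂) = 1.94 / 1.0906 = 1.78 mmol/kg

DIC = 1.78 mmol/kg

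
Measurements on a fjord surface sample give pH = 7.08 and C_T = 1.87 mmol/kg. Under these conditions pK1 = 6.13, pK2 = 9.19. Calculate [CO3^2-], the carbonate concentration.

α₂ = 1 / (1 + [H⁺]/K2 + [H⁺]²/(K1K2)) = 1 / (1 + 10^+2.11 + 10^+1.16)
   = 1 / (1 + 128.82 + 14.454) = 1/144.28 = 0.006931
[CO3²⁻] = α₂ × DIC = 0.006931 × 1.87 = 0.0130 mmol/kg = 13.0 μmol/kg

[CO3²⁻] = 13.0 μmol/kg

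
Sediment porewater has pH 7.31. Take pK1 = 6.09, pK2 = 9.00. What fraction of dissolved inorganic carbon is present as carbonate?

α₂ = 0.0189

α₂ = 1 / (1 + [H⁺]/K2 + [H⁺]²/(K1K2)) = 1 / (1 + 10^+1.69 + 10^+0.47)
   = 1 / (1 + 48.978 + 2.9512) = 1/52.929 = 0.01889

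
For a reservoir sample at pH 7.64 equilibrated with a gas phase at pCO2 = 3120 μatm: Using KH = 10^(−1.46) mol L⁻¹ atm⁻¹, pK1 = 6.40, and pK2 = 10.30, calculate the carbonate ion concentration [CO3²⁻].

[CO2*] = KH · pCO2 = 10^(−1.46) × 3120×10^-6 = 1.082×10^-4 mol/L
α₀ = 1/(1 + K1/[H⁺] + K1K2/[H⁺]²) = 1/(1 + 10^+1.24 + 10^-1.42) = 0.05430
DIC = [CO2*]/α₀ = 1.082×10^-4 / 0.05430 = 1.992 mmol/L
[CO3²⁻] = α₂·DIC; α₂ = 0.002064, so [CO3²⁻] = 0.002064 × 1.992 = 0.00411 mmol/L = 4.11 μmol/L

[CO3²⁻] = 4.11 μmol/L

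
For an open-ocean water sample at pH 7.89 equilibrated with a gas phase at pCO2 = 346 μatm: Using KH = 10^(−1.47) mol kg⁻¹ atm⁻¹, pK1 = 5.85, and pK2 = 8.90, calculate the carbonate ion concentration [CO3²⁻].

[CO3²⁻] = 0.126 mmol/kg

[CO2*] = KH · pCO2 = 10^(−1.47) × 346×10^-6 = 1.172×10^-5 mol/kg
α₀ = 1/(1 + K1/[H⁺] + K1K2/[H⁺]²) = 1/(1 + 10^+2.04 + 10^+1.03) = 0.008240
DIC = [CO2*]/α₀ = 1.172×10^-5 / 0.008240 = 1.423 mmol/kg
[CO3²⁻] = α₂·DIC; α₂ = 0.08829, so [CO3²⁻] = 0.08829 × 1.423 = 0.126 mmol/kg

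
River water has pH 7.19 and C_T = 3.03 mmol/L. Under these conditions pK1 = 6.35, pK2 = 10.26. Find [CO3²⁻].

[CO3²⁻] = 2.25 μmol/L

α₂ = 1 / (1 + [H⁺]/K2 + [H⁺]²/(K1K2)) = 1 / (1 + 10^+3.07 + 10^+2.23)
   = 1 / (1 + 1174.9 + 169.82) = 1/1345.7 = 0.0007431
[CO3²⁻] = α₂ × DIC = 0.0007431 × 3.03 = 0.00225 mmol/L = 2.25 μmol/L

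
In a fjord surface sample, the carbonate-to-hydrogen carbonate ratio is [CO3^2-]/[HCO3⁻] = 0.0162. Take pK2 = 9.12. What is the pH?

From K2 = [H⁺][CO3^2-]/[HCO3⁻]:  pH = pK2 + log₁₀([CO3^2-]/[HCO3⁻])
log₁₀(0.0162) = -1.790
pH = 9.12 + (-1.790) = 7.33

pH = 7.33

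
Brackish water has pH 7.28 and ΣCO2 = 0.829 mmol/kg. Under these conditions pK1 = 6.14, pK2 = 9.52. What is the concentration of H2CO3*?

α₀ = 1 / (1 + K1/[H⁺] + K1K2/[H⁺]²) = 1 / (1 + 10^+1.14 + 10^-1.10)
   = 1 / (1 + 13.804 + 0.079433) = 1/14.883 = 0.06719
[CO2*] = α₀ × DIC = 0.06719 × 0.829 = 0.0557 mmol/kg

[CO2*] = 0.0557 mmol/kg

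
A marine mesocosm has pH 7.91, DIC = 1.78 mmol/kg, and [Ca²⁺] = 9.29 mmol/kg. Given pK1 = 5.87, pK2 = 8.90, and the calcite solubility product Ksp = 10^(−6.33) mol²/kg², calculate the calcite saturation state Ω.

α₂ = 1 / (1 + [H⁺]/K2 + [H⁺]²/(K1K2)) = 1 / (1 + 10^+0.99 + 10^-1.05)
   = 1 / (1 + 9.7724 + 0.089125) = 1/10.861 = 0.09207
[CO3²⁻] = α₂ × DIC = 0.09207 × 1.78 = 0.1639 mmol/kg
Ksp = 10^(−6.33) = 4.677×10^-7
Ω = [Ca²⁺][CO3²⁻]/Ksp = (9.29×10^-3)(1.639×10^-4) / 4.677×10^-7 = 3.25

Ω = 3.25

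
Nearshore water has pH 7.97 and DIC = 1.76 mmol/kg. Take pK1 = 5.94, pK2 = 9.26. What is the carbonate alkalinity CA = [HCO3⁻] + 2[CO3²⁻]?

CA = [HCO3⁻] + 2[CO3²⁻] = (α₁ + 2α₂)·DIC
At pH 7.97: [H⁺]/K1 = 10^-2.03 = 0.0093325, K2/[H⁺] = 10^-1.29 = 0.051286
α₁ = 1/(1 + 0.0093325 + 0.051286) = 1/1.0606 = 0.9428; α₂ = α₁·K2/[H⁺] = 0.04835
α₁ + 2α₂ = 1.0396
CA = 1.0396 × 1.76 = 1.83 mmol/kg

CA = 1.83 mmol/kg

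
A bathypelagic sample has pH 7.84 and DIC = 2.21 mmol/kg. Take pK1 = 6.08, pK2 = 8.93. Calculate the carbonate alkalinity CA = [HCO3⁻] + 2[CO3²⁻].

CA = 2.34 mmol/kg

CA = [HCO3⁻] + 2[CO3²⁻] = (α₁ + 2α₂)·DIC
At pH 7.84: [H⁺]/K1 = 10^-1.76 = 0.017378, K2/[H⁺] = 10^-1.09 = 0.081283
α₁ = 1/(1 + 0.017378 + 0.081283) = 1/1.0987 = 0.9102; α₂ = α₁·K2/[H⁺] = 0.07398
α₁ + 2α₂ = 1.0582
CA = 1.0582 × 2.21 = 2.34 mmol/kg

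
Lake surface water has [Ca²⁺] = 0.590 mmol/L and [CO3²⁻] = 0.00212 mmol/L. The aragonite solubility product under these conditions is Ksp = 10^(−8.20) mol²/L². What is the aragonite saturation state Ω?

Ksp = 10^(−8.20) = 6.310×10^-9
Ω = [Ca²⁺][CO3²⁻]/Ksp = (0.590×10^-3)(0.00212×10^-3) / 6.310×10^-9 = 0.198

Ω = 0.198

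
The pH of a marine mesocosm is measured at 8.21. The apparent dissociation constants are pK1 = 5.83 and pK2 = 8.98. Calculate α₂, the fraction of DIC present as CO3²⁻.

α₂ = 1 / (1 + [H⁺]/K2 + [H⁺]²/(K1K2)) = 1 / (1 + 10^+0.77 + 10^-1.61)
   = 1 / (1 + 5.8884 + 0.024547) = 1/6.9130 = 0.1447

α₂ = 0.145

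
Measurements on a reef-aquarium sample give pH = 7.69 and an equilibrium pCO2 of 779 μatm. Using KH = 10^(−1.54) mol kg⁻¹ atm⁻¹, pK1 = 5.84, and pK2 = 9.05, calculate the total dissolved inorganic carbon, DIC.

[CO2*] = KH · pCO2 = 10^(−1.54) × 779×10^-6 = 2.247×10^-5 mol/kg
α₀ = 1/(1 + K1/[H⁺] + K1K2/[H⁺]²) = 1/(1 + 10^+1.85 + 10^+0.49) = 0.01335
DIC = [CO2*]/α₀ = 2.247×10^-5 / 0.01335 = 1.68 mmol/kg

DIC = 1.68 mmol/kg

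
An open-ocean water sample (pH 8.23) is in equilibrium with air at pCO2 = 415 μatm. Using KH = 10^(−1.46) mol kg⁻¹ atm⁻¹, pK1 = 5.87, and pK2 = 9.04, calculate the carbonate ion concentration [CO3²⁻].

[CO3²⁻] = 0.511 mmol/kg

[CO2*] = KH · pCO2 = 10^(−1.46) × 415×10^-6 = 1.439×10^-5 mol/kg
α₀ = 1/(1 + K1/[H⁺] + K1K2/[H⁺]²) = 1/(1 + 10^+2.36 + 10^+1.55) = 0.003766
DIC = [CO2*]/α₀ = 1.439×10^-5 / 0.003766 = 3.821 mmol/kg
[CO3²⁻] = α₂·DIC; α₂ = 0.1336, so [CO3²⁻] = 0.1336 × 3.821 = 0.511 mmol/kg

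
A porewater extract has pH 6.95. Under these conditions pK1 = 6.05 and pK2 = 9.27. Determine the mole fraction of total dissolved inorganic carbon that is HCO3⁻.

α₁ = 1 / (1 + [H⁺]/K1 + K2/[H⁺]) = 1 / (1 + 10^-0.90 + 10^-2.32)
   = 1 / (1 + 0.12589 + 0.0047863) = 1/1.1307 = 0.8844

α₁ = 0.884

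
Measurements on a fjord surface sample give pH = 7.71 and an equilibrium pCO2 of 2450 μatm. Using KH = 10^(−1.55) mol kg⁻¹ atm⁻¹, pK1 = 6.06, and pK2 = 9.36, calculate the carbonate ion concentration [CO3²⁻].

[CO3²⁻] = 0.0691 mmol/kg

[CO2*] = KH · pCO2 = 10^(−1.55) × 2450×10^-6 = 6.905×10^-5 mol/kg
α₀ = 1/(1 + K1/[H⁺] + K1K2/[H⁺]²) = 1/(1 + 10^+1.65 + 10^+0.00) = 0.02143
DIC = [CO2*]/α₀ = 6.905×10^-5 / 0.02143 = 3.222 mmol/kg
[CO3²⁻] = α₂·DIC; α₂ = 0.02143, so [CO3²⁻] = 0.02143 × 3.222 = 0.0691 mmol/kg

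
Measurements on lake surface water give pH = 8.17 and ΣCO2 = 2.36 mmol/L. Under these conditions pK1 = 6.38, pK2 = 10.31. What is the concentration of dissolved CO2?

α₀ = 1 / (1 + K1/[H⁺] + K1K2/[H⁺]²) = 1 / (1 + 10^+1.79 + 10^-0.35)
   = 1 / (1 + 61.660 + 0.44668) = 1/63.106 = 0.01585
[CO2*] = α₀ × DIC = 0.01585 × 2.36 = 0.0374 mmol/L

[CO2*] = 0.0374 mmol/L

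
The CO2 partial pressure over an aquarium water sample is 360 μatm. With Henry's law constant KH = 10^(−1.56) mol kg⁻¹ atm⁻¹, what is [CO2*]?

[CO2*] = 9.92 μmol/kg

KH = 10^(−1.56) = 2.754×10^-2 mol kg⁻¹ atm⁻¹
[CO2*] = KH · pCO2 = 2.754×10^-2 × 360×10^-6 atm = 9.92×10^-6 mol/kg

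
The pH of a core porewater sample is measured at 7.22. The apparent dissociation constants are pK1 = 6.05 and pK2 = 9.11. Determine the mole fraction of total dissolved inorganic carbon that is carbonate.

α₂ = 0.0119

α₂ = 1 / (1 + [H⁺]/K2 + [H⁺]²/(K1K2)) = 1 / (1 + 10^+1.89 + 10^+0.72)
   = 1 / (1 + 77.625 + 5.2481) = 1/83.873 = 0.01192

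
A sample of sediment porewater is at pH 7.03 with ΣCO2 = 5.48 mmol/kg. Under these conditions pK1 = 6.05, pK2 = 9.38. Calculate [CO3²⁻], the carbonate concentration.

[CO3²⁻] = 0.0221 mmol/kg

α₂ = 1 / (1 + [H⁺]/K2 + [H⁺]²/(K1K2)) = 1 / (1 + 10^+2.35 + 10^+1.37)
   = 1 / (1 + 223.87 + 23.442) = 1/248.31 = 0.004027
[CO3²⁻] = α₂ × DIC = 0.004027 × 5.48 = 0.0221 mmol/kg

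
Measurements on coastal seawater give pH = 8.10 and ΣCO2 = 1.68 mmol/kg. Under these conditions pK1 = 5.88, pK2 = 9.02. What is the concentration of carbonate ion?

[CO3²⁻] = 0.179 mmol/kg

α₂ = 1 / (1 + [H⁺]/K2 + [H⁺]²/(K1K2)) = 1 / (1 + 10^+0.92 + 10^-1.30)
   = 1 / (1 + 8.3176 + 0.050119) = 1/9.3678 = 0.1067
[CO3²⁻] = α₂ × DIC = 0.1067 × 1.68 = 0.179 mmol/kg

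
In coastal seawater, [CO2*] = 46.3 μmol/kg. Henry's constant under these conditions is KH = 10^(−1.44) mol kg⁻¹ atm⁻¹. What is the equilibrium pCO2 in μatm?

pCO2 = 1280 μatm

KH = 10^(−1.44) = 3.631×10^-2 mol kg⁻¹ atm⁻¹
pCO2 = [CO2*]/KH = 46.3×10^-6 / 3.631×10^-2 = 1.28×10^-3 atm = 1280 μatm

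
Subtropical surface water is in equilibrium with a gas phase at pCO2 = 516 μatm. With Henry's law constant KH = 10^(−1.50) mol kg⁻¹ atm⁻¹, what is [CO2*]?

KH = 10^(−1.50) = 3.162×10^-2 mol kg⁻¹ atm⁻¹
[CO2*] = KH · pCO2 = 3.162×10^-2 × 516×10^-6 atm = 1.63×10^-5 mol/kg

[CO2*] = 16.3 μmol/kg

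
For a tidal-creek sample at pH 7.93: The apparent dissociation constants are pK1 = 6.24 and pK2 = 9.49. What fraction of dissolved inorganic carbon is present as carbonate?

α₂ = 1 / (1 + [H⁺]/K2 + [H⁺]²/(K1K2)) = 1 / (1 + 10^+1.56 + 10^-0.13)
   = 1 / (1 + 36.308 + 0.74131) = 1/38.049 = 0.02628

α₂ = 0.0263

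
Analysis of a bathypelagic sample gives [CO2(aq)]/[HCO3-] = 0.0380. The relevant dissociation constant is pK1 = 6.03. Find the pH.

pH = 7.45

From K1 = [H⁺][HCO3-]/[CO2(aq)]:  pH = pK1 − log₁₀([CO2(aq)]/[HCO3-])
log₁₀(0.0380) = -1.420
pH = 6.03 − (-1.420) = 7.45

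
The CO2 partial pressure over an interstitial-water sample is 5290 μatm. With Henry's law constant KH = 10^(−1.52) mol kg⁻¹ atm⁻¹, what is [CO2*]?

KH = 10^(−1.52) = 3.020×10^-2 mol kg⁻¹ atm⁻¹
[CO2*] = KH · pCO2 = 3.020×10^-2 × 5290×10^-6 atm = 1.60×10^-4 mol/kg

[CO2*] = 160 μmol/kg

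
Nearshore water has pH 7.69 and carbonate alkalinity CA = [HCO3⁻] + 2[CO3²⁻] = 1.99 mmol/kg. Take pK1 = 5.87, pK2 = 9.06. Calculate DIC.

DIC = 1.94 mmol/kg

CA = [HCO3⁻] + 2[CO3²⁻] = (α₁ + 2α₂)·DIC
At pH 7.69: [H⁺]/K1 = 10^-1.82 = 0.015136, K2/[H⁺] = 10^-1.37 = 0.042658
α₁ = 1/(1 + 0.015136 + 0.042658) = 1/1.0578 = 0.9454; α₂ = α₁·K2/[H⁺] = 0.04033
α₁ + 2α₂ = 1.0260
DIC = CA / (α₁ + 2α₂) = 1.99 / 1.0260 = 1.94 mmol/kg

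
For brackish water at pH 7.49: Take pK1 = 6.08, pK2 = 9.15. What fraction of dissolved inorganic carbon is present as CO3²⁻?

α₂ = 0.0206

α₂ = 1 / (1 + [H⁺]/K2 + [H⁺]²/(K1K2)) = 1 / (1 + 10^+1.66 + 10^+0.25)
   = 1 / (1 + 45.709 + 1.7783) = 1/48.487 = 0.02062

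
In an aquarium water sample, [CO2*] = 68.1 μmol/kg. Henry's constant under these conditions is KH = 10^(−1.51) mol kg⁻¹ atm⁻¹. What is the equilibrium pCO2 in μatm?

pCO2 = 2200 μatm

KH = 10^(−1.51) = 3.090×10^-2 mol kg⁻¹ atm⁻¹
pCO2 = [CO2*]/KH = 68.1×10^-6 / 3.090×10^-2 = 2.20×10^-3 atm = 2200 μatm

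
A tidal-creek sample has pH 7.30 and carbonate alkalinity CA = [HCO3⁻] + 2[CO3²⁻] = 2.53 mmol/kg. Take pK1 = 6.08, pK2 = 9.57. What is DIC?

DIC = 2.67 mmol/kg

CA = [HCO3⁻] + 2[CO3²⁻] = (α₁ + 2α₂)·DIC
At pH 7.30: [H⁺]/K1 = 10^-1.22 = 0.060256, K2/[H⁺] = 10^-2.27 = 0.0053703
α₁ = 1/(1 + 0.060256 + 0.0053703) = 1/1.0656 = 0.9384; α₂ = α₁·K2/[H⁺] = 0.005040
α₁ + 2α₂ = 0.9485
DIC = CA / (α₁ + 2α₂) = 2.53 / 0.9485 = 2.67 mmol/kg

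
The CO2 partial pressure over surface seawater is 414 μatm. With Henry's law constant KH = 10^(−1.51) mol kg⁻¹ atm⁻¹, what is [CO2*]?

KH = 10^(−1.51) = 3.090×10^-2 mol kg⁻¹ atm⁻¹
[CO2*] = KH · pCO2 = 3.090×10^-2 × 414×10^-6 atm = 1.28×10^-5 mol/kg

[CO2*] = 12.8 μmol/kg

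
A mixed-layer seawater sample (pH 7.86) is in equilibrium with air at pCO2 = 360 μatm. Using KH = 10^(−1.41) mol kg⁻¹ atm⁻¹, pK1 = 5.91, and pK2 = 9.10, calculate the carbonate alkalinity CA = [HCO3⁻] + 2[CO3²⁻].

CA = 1.39 mmol/kg

[CO2*] = KH · pCO2 = 10^(−1.41) × 360×10^-6 = 1.401×10^-5 mol/kg
α₀ = 1/(1 + K1/[H⁺] + K1K2/[H⁺]²) = 1/(1 + 10^+1.95 + 10^+0.71) = 0.01050
DIC = [CO2*]/α₀ = 1.401×10^-5 / 0.01050 = 1.334 mmol/kg
CA = (α₁ + 2α₂)·DIC = (0.9357 + 2×0.05384) × 1.334 = 1.39 mmol/kg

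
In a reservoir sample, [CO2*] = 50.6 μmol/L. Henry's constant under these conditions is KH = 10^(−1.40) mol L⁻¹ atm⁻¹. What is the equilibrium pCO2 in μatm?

pCO2 = 1270 μatm

KH = 10^(−1.40) = 3.981×10^-2 mol L⁻¹ atm⁻¹
pCO2 = [CO2*]/KH = 50.6×10^-6 / 3.981×10^-2 = 1.27×10^-3 atm = 1270 μatm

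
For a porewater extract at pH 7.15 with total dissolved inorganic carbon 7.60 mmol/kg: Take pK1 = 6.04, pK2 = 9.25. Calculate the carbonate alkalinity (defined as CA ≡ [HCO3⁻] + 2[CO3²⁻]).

CA = [HCO3⁻] + 2[CO3²⁻] = (α₁ + 2α₂)·DIC
At pH 7.15: [H⁺]/K1 = 10^-1.11 = 0.077625, K2/[H⁺] = 10^-2.10 = 0.0079433
α₁ = 1/(1 + 0.077625 + 0.0079433) = 1/1.0856 = 0.9212; α₂ = α₁·K2/[H⁺] = 0.007317
α₁ + 2α₂ = 0.9358
CA = 0.9358 × 7.60 = 7.11 mmol/kg

CA = 7.11 mmol/kg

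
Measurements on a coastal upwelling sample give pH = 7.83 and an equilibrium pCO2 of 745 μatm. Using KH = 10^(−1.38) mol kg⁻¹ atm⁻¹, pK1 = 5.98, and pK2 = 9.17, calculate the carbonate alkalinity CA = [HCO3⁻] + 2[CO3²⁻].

[CO2*] = KH · pCO2 = 10^(−1.38) × 745×10^-6 = 3.106×10^-5 mol/kg
α₀ = 1/(1 + K1/[H⁺] + K1K2/[H⁺]²) = 1/(1 + 10^+1.85 + 10^+0.51) = 0.01333
DIC = [CO2*]/α₀ = 3.106×10^-5 / 0.01333 = 2.330 mmol/kg
CA = (α₁ + 2α₂)·DIC = (0.9435 + 2×0.04313) × 2.330 = 2.40 mmol/kg

CA = 2.40 mmol/kg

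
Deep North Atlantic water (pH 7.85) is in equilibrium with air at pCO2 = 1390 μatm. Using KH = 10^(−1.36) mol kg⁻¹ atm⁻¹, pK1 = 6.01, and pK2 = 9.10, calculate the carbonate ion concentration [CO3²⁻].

[CO3²⁻] = 0.236 mmol/kg

[CO2*] = KH · pCO2 = 10^(−1.36) × 1390×10^-6 = 6.068×10^-5 mol/kg
α₀ = 1/(1 + K1/[H⁺] + K1K2/[H⁺]²) = 1/(1 + 10^+1.84 + 10^+0.59) = 0.01350
DIC = [CO2*]/α₀ = 6.068×10^-5 / 0.01350 = 4.494 mmol/kg
[CO3²⁻] = α₂·DIC; α₂ = 0.05252, so [CO3²⁻] = 0.05252 × 4.494 = 0.236 mmol/kg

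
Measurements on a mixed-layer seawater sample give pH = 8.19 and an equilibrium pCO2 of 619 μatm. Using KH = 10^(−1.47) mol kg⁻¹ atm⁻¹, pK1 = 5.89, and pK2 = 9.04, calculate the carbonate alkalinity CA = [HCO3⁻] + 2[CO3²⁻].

[CO2*] = KH · pCO2 = 10^(−1.47) × 619×10^-6 = 2.097×10^-5 mol/kg
α₀ = 1/(1 + K1/[H⁺] + K1K2/[H⁺]²) = 1/(1 + 10^+2.30 + 10^+1.45) = 0.004372
DIC = [CO2*]/α₀ = 2.097×10^-5 / 0.004372 = 4.797 mmol/kg
CA = (α₁ + 2α₂)·DIC = (0.8724 + 2×0.1232) × 4.797 = 5.37 mmol/kg

CA = 5.37 mmol/kg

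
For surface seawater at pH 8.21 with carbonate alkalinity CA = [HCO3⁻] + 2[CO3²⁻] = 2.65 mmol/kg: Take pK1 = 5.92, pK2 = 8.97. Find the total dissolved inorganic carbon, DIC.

DIC = 2.32 mmol/kg

CA = [HCO3⁻] + 2[CO3²⁻] = (α₁ + 2α₂)·DIC
At pH 8.21: [H⁺]/K1 = 10^-2.29 = 0.0051286, K2/[H⁺] = 10^-0.76 = 0.17378
α₁ = 1/(1 + 0.0051286 + 0.17378) = 1/1.1789 = 0.8482; α₂ = α₁·K2/[H⁺] = 0.1474
α₁ + 2α₂ = 1.1431
DIC = CA / (α₁ + 2α₂) = 2.65 / 1.1431 = 2.32 mmol/kg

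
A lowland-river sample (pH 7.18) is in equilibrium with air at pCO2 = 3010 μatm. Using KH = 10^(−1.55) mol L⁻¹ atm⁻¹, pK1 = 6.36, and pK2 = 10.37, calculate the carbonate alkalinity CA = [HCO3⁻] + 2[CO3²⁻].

CA = 0.561 mmol/L

[CO2*] = KH · pCO2 = 10^(−1.55) × 3010×10^-6 = 8.483×10^-5 mol/L
α₀ = 1/(1 + K1/[H⁺] + K1K2/[H⁺]²) = 1/(1 + 10^+0.82 + 10^-2.37) = 0.1314
DIC = [CO2*]/α₀ = 8.483×10^-5 / 0.1314 = 0.6457 mmol/L
CA = (α₁ + 2α₂)·DIC = (0.8681 + 2×0.0005605) × 0.6457 = 0.561 mmol/L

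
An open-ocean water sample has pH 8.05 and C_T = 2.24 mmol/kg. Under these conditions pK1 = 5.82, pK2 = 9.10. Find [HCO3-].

α₁ = 1 / (1 + [H⁺]/K1 + K2/[H⁺]) = 1 / (1 + 10^-2.23 + 10^-1.05)
   = 1 / (1 + 0.0058884 + 0.089125) = 1/1.0950 = 0.9132
[HCO3⁻] = α₁ × DIC = 0.9132 × 2.24 = 2.05 mmol/kg

[HCO3⁻] = 2.05 mmol/kg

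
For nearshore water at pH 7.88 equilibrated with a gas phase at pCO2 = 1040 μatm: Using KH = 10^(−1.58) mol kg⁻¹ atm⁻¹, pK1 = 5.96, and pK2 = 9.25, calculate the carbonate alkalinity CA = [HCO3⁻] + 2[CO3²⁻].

[CO2*] = KH · pCO2 = 10^(−1.58) × 1040×10^-6 = 2.735×10^-5 mol/kg
α₀ = 1/(1 + K1/[H⁺] + K1K2/[H⁺]²) = 1/(1 + 10^+1.92 + 10^+0.55) = 0.01140
DIC = [CO2*]/α₀ = 2.735×10^-5 / 0.01140 = 2.400 mmol/kg
CA = (α₁ + 2α₂)·DIC = (0.9482 + 2×0.04045) × 2.400 = 2.47 mmol/kg

CA = 2.47 mmol/kg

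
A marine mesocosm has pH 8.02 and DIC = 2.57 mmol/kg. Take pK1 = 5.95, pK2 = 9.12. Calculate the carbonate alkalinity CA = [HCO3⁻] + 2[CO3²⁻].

CA = 2.74 mmol/kg

CA = [HCO3⁻] + 2[CO3²⁻] = (α₁ + 2α₂)·DIC
At pH 8.02: [H⁺]/K1 = 10^-2.07 = 0.0085114, K2/[H⁺] = 10^-1.10 = 0.079433
α₁ = 1/(1 + 0.0085114 + 0.079433) = 1/1.0879 = 0.9192; α₂ = α₁·K2/[H⁺] = 0.07301
α₁ + 2α₂ = 1.0652
CA = 1.0652 × 2.57 = 2.74 mmol/kg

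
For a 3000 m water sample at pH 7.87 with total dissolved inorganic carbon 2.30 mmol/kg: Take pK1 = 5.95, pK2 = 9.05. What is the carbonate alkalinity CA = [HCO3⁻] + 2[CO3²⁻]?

CA = [HCO3⁻] + 2[CO3²⁻] = (α₁ + 2α₂)·DIC
At pH 7.87: [H⁺]/K1 = 10^-1.92 = 0.012023, K2/[H⁺] = 10^-1.18 = 0.066069
α₁ = 1/(1 + 0.012023 + 0.066069) = 1/1.0781 = 0.9276; α₂ = α₁·K2/[H⁺] = 0.06128
α₁ + 2α₂ = 1.0501
CA = 1.0501 × 2.30 = 2.42 mmol/kg

CA = 2.42 mmol/kg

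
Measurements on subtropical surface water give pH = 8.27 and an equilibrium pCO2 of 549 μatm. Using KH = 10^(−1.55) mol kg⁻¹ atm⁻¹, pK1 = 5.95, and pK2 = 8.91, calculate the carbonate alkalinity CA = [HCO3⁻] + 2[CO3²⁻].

[CO2*] = KH · pCO2 = 10^(−1.55) × 549×10^-6 = 1.547×10^-5 mol/kg
α₀ = 1/(1 + K1/[H⁺] + K1K2/[H⁺]²) = 1/(1 + 10^+2.32 + 10^+1.68) = 0.003879
DIC = [CO2*]/α₀ = 1.547×10^-5 / 0.003879 = 3.989 mmol/kg
CA = (α₁ + 2α₂)·DIC = (0.8105 + 2×0.1857) × 3.989 = 4.71 mmol/kg

CA = 4.71 mmol/kg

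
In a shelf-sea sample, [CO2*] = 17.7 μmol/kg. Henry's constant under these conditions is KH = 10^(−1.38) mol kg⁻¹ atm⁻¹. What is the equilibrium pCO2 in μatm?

pCO2 = 425 μatm

KH = 10^(−1.38) = 4.169×10^-2 mol kg⁻¹ atm⁻¹
pCO2 = [CO2*]/KH = 17.7×10^-6 / 4.169×10^-2 = 4.25×10^-4 atm = 425 μatm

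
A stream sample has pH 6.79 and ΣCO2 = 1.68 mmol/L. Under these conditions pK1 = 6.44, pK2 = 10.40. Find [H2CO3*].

α₀ = 1 / (1 + K1/[H⁺] + K1K2/[H⁺]²) = 1 / (1 + 10^+0.35 + 10^-3.26)
   = 1 / (1 + 2.2387 + 0.00054954) = 1/3.2393 = 0.3087
[CO2*] = α₀ × DIC = 0.3087 × 1.68 = 0.519 mmol/L

[CO2*] = 0.519 mmol/L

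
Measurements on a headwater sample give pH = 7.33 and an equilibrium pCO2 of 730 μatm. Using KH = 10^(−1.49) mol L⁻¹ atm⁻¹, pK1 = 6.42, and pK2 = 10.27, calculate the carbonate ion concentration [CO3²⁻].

[CO2*] = KH · pCO2 = 10^(−1.49) × 730×10^-6 = 2.362×10^-5 mol/L
α₀ = 1/(1 + K1/[H⁺] + K1K2/[H⁺]²) = 1/(1 + 10^+0.91 + 10^-2.03) = 0.1094
DIC = [CO2*]/α₀ = 2.362×10^-5 / 0.1094 = 0.2159 mmol/L
[CO3²⁻] = α₂·DIC; α₂ = 0.001021, so [CO3²⁻] = 0.001021 × 0.2159 = 0.000220 mmol/L = 0.220 μmol/L

[CO3²⁻] = 0.220 μmol/L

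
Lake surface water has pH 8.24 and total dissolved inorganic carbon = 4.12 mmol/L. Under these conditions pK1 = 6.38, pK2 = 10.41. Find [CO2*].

[CO2*] = 0.0557 mmol/L

α₀ = 1 / (1 + K1/[H⁺] + K1K2/[H⁺]²) = 1 / (1 + 10^+1.86 + 10^-0.31)
   = 1 / (1 + 72.444 + 0.48978) = 1/73.933 = 0.01353
[CO2*] = α₀ × DIC = 0.01353 × 4.12 = 0.0557 mmol/L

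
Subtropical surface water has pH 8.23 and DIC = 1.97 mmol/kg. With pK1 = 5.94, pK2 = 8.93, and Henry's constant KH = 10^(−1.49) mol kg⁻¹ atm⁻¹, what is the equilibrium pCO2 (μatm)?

α₀ = 1 / (1 + K1/[H⁺] + K1K2/[H⁺]²) = 1 / (1 + 10^+2.29 + 10^+1.59)
   = 1 / (1 + 194.98 + 38.905) = 1/234.89 = 0.004257
[CO2*] = α₀ × DIC = 0.004257 × 1.97 = 0.008387 mmol/kg = 8.387 μmol/kg
pCO2 = [CO2*]/KH = 8.387×10^-6 / 3.236×10^-2 = 259 μatm

pCO2 = 259 μatm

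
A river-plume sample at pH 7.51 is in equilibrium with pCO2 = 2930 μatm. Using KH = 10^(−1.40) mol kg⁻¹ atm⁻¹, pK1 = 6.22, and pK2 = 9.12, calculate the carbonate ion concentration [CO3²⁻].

[CO3²⁻] = 0.0558 mmol/kg

[CO2*] = KH · pCO2 = 10^(−1.40) × 2930×10^-6 = 1.166×10^-4 mol/kg
α₀ = 1/(1 + K1/[H⁺] + K1K2/[H⁺]²) = 1/(1 + 10^+1.29 + 10^-0.32) = 0.04767
DIC = [CO2*]/α₀ = 1.166×10^-4 / 0.04767 = 2.447 mmol/kg
[CO3²⁻] = α₂·DIC; α₂ = 0.02282, so [CO3²⁻] = 0.02282 × 2.447 = 0.0558 mmol/kg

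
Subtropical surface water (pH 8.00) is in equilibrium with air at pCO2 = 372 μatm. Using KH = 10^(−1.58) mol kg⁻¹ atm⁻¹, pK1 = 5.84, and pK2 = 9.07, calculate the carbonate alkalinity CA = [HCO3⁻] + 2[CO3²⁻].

CA = 1.66 mmol/kg

[CO2*] = KH · pCO2 = 10^(−1.58) × 372×10^-6 = 9.785×10^-6 mol/kg
α₀ = 1/(1 + K1/[H⁺] + K1K2/[H⁺]²) = 1/(1 + 10^+2.16 + 10^+1.09) = 0.006335
DIC = [CO2*]/α₀ = 9.785×10^-6 / 0.006335 = 1.544 mmol/kg
CA = (α₁ + 2α₂)·DIC = (0.9157 + 2×0.07794) × 1.544 = 1.66 mmol/kg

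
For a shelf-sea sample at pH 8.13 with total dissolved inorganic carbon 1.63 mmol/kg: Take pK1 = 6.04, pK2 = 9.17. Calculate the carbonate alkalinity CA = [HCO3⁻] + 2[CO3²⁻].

CA = 1.75 mmol/kg

CA = [HCO3⁻] + 2[CO3²⁻] = (α₁ + 2α₂)·DIC
At pH 8.13: [H⁺]/K1 = 10^-2.09 = 0.0081283, K2/[H⁺] = 10^-1.04 = 0.091201
α₁ = 1/(1 + 0.0081283 + 0.091201) = 1/1.0993 = 0.9096; α₂ = α₁·K2/[H⁺] = 0.08296
α₁ + 2α₂ = 1.0756
CA = 1.0756 × 1.63 = 1.75 mmol/kg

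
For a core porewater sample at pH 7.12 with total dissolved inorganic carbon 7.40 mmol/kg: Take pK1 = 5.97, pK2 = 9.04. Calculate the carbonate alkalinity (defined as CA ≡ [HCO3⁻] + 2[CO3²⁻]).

CA = [HCO3⁻] + 2[CO3²⁻] = (α₁ + 2α₂)·DIC
At pH 7.12: [H⁺]/K1 = 10^-1.15 = 0.070795, K2/[H⁺] = 10^-1.92 = 0.012023
α₁ = 1/(1 + 0.070795 + 0.012023) = 1/1.0828 = 0.9235; α₂ = α₁·K2/[H⁺] = 0.01110
α₁ + 2α₂ = 0.9457
CA = 0.9457 × 7.40 = 7.00 mmol/kg

CA = 7.00 mmol/kg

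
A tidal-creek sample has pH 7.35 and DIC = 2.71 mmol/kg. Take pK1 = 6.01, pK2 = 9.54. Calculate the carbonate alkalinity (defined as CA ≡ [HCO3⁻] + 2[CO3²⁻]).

CA = [HCO3⁻] + 2[CO3²⁻] = (α₁ + 2α₂)·DIC
At pH 7.35: [H⁺]/K1 = 10^-1.34 = 0.045709, K2/[H⁺] = 10^-2.19 = 0.0064565
α₁ = 1/(1 + 0.045709 + 0.0064565) = 1/1.0522 = 0.9504; α₂ = α₁·K2/[H⁺] = 0.006136
α₁ + 2α₂ = 0.9627
CA = 0.9627 × 2.71 = 2.61 mmol/kg

CA = 2.61 mmol/kg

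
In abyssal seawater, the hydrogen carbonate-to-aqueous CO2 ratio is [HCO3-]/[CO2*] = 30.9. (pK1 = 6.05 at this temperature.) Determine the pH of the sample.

pH = 7.54

From K1 = [H⁺][HCO3-]/[CO2*]:  pH = pK1 + log₁₀([HCO3-]/[CO2*])
log₁₀(30.9) = +1.490
pH = 6.05 + (+1.490) = 7.54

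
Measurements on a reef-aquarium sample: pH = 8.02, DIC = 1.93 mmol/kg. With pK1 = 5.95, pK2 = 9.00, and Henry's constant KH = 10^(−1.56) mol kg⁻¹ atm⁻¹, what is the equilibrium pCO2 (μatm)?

α₀ = 1 / (1 + K1/[H⁺] + K1K2/[H⁺]²) = 1 / (1 + 10^+2.07 + 10^+1.09)
   = 1 / (1 + 117.49 + 12.303) = 1/130.79 = 0.007646
[CO2*] = α₀ × DIC = 0.007646 × 1.93 = 0.01476 mmol/kg = 14.76 μmol/kg
pCO2 = [CO2*]/KH = 1.476×10^-5 / 2.754×10^-2 = 536 μatm

pCO2 = 536 μatm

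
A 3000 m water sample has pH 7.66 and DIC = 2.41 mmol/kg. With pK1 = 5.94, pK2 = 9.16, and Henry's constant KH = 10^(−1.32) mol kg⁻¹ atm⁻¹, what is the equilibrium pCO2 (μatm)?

α₀ = 1 / (1 + K1/[H⁺] + K1K2/[H⁺]²) = 1 / (1 + 10^+1.72 + 10^+0.22)
   = 1 / (1 + 52.481 + 1.6596) = 1/55.140 = 0.01814
[CO2*] = α₀ × DIC = 0.01814 × 2.41 = 0.04371 mmol/kg
pCO2 = [CO2*]/KH = 4.371×10^-5 / 4.786×10^-2 = 913 μatm

pCO2 = 913 μatm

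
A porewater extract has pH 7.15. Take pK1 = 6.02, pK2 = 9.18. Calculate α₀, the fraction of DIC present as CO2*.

α₀ = 1 / (1 + K1/[H⁺] + K1K2/[H⁺]²) = 1 / (1 + 10^+1.13 + 10^-0.90)
   = 1 / (1 + 13.490 + 0.12589) = 1/14.616 = 0.06842

α₀ = 0.0684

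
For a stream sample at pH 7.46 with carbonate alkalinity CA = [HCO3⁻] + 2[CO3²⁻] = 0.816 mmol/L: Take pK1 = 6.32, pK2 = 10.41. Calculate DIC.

CA = [HCO3⁻] + 2[CO3²⁻] = (α₁ + 2α₂)·DIC
At pH 7.46: [H⁺]/K1 = 10^-1.14 = 0.072444, K2/[H⁺] = 10^-2.95 = 0.0011220
α₁ = 1/(1 + 0.072444 + 0.0011220) = 1/1.0736 = 0.9315; α₂ = α₁·K2/[H⁺] = 0.001045
α₁ + 2α₂ = 0.9336
DIC = CA / (α₁ + 2α₂) = 0.816 / 0.9336 = 0.874 mmol/L

DIC = 0.874 mmol/L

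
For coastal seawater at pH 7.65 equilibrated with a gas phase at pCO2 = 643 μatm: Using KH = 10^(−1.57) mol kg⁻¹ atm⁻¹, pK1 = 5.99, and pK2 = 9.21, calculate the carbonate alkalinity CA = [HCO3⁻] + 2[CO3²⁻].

CA = 0.835 mmol/kg

[CO2*] = KH · pCO2 = 10^(−1.57) × 643×10^-6 = 1.731×10^-5 mol/kg
α₀ = 1/(1 + K1/[H⁺] + K1K2/[H⁺]²) = 1/(1 + 10^+1.66 + 10^+0.10) = 0.02085
DIC = [CO2*]/α₀ = 1.731×10^-5 / 0.02085 = 0.8302 mmol/kg
CA = (α₁ + 2α₂)·DIC = (0.9529 + 2×0.02625) × 0.8302 = 0.835 mmol/kg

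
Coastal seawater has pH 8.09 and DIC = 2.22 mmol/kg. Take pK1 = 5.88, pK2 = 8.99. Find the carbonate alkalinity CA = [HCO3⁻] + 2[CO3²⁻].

CA = [HCO3⁻] + 2[CO3²⁻] = (α₁ + 2α₂)·DIC
At pH 8.09: [H⁺]/K1 = 10^-2.21 = 0.0061660, K2/[H⁺] = 10^-0.90 = 0.12589
α₁ = 1/(1 + 0.0061660 + 0.12589) = 1/1.1321 = 0.8833; α₂ = α₁·K2/[H⁺] = 0.1112
α₁ + 2α₂ = 1.1058
CA = 1.1058 × 2.22 = 2.45 mmol/kg

CA = 2.45 mmol/kg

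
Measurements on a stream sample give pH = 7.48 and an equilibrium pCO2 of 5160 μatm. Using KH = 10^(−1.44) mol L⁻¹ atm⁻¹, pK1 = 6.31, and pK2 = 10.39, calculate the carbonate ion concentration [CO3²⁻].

[CO3²⁻] = 3.41 μmol/L

[CO2*] = KH · pCO2 = 10^(−1.44) × 5160×10^-6 = 1.873×10^-4 mol/L
α₀ = 1/(1 + K1/[H⁺] + K1K2/[H⁺]²) = 1/(1 + 10^+1.17 + 10^-1.74) = 0.06325
DIC = [CO2*]/α₀ = 1.873×10^-4 / 0.06325 = 2.962 mmol/L
[CO3²⁻] = α₂·DIC; α₂ = 0.001151, so [CO3²⁻] = 0.001151 × 2.962 = 0.00341 mmol/L = 3.41 μmol/L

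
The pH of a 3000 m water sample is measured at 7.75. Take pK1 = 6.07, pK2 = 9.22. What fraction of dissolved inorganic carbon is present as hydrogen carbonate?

α₁ = 0.948

α₁ = 1 / (1 + [H⁺]/K1 + K2/[H⁺]) = 1 / (1 + 10^-1.68 + 10^-1.47)
   = 1 / (1 + 0.020893 + 0.033884) = 1/1.0548 = 0.9481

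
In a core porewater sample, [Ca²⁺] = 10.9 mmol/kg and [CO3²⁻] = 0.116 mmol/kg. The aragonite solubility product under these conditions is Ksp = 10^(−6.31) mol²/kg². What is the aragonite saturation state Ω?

Ksp = 10^(−6.31) = 4.898×10^-7
Ω = [Ca²⁺][CO3²⁻]/Ksp = (10.9×10^-3)(0.116×10^-3) / 4.898×10^-7 = 2.58

Ω = 2.58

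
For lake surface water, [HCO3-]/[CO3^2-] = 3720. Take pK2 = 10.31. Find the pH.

pH = 6.74

From K2 = [H⁺][CO3^2-]/[HCO3-]:  pH = pK2 − log₁₀([HCO3-]/[CO3^2-])
log₁₀(3720) = +3.571
pH = 10.31 − (+3.571) = 6.74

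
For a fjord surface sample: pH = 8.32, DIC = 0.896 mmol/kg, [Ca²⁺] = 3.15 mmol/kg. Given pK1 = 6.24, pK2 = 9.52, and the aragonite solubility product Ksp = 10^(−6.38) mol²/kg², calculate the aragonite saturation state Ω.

Ω = 0.399

α₂ = 1 / (1 + [H⁺]/K2 + [H⁺]²/(K1K2)) = 1 / (1 + 10^+1.20 + 10^-0.88)
   = 1 / (1 + 15.849 + 0.13183) = 1/16.981 = 0.05889
[CO3²⁻] = α₂ × DIC = 0.05889 × 0.896 = 0.05277 mmol/kg
Ksp = 10^(−6.38) = 4.169×10^-7
Ω = [Ca²⁺][CO3²⁻]/Ksp = (3.15×10^-3)(5.277×10^-5) / 4.169×10^-7 = 0.399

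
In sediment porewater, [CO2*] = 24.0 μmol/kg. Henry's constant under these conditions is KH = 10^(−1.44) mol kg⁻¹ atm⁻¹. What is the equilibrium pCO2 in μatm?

pCO2 = 661 μatm

KH = 10^(−1.44) = 3.631×10^-2 mol kg⁻¹ atm⁻¹
pCO2 = [CO2*]/KH = 24.0×10^-6 / 3.631×10^-2 = 6.61×10^-4 atm = 661 μatm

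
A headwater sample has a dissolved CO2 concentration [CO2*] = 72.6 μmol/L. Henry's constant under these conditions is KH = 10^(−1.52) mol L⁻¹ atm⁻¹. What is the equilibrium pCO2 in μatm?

KH = 10^(−1.52) = 3.020×10^-2 mol L⁻¹ atm⁻¹
pCO2 = [CO2*]/KH = 72.6×10^-6 / 3.020×10^-2 = 2.40×10^-3 atm = 2400 μatm

pCO2 = 2400 μatm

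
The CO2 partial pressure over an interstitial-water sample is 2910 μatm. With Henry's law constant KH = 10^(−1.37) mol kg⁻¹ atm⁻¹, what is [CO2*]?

KH = 10^(−1.37) = 4.266×10^-2 mol kg⁻¹ atm⁻¹
[CO2*] = KH · pCO2 = 4.266×10^-2 × 2910×10^-6 atm = 1.24×10^-4 mol/kg

[CO2*] = 124 μmol/kg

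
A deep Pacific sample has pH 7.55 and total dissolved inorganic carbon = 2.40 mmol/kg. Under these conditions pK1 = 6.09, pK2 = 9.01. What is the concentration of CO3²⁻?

α₂ = 1 / (1 + [H⁺]/K2 + [H⁺]²/(K1K2)) = 1 / (1 + 10^+1.46 + 10^+0.00)
   = 1 / (1 + 28.840 + 1.0000) = 1/30.840 = 0.03243
[CO3²⁻] = α₂ × DIC = 0.03243 × 2.40 = 0.0778 mmol/kg

[CO3²⁻] = 0.0778 mmol/kg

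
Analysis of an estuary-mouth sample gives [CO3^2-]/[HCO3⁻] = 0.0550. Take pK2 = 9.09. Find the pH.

pH = 7.83

From K2 = [H⁺][CO3^2-]/[HCO3⁻]:  pH = pK2 + log₁₀([CO3^2-]/[HCO3⁻])
log₁₀(0.0550) = -1.260
pH = 9.09 + (-1.260) = 7.83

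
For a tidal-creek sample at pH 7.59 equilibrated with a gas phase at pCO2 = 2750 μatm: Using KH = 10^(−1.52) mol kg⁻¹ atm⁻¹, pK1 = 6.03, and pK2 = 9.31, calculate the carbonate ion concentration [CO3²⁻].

[CO3²⁻] = 0.0575 mmol/kg

[CO2*] = KH · pCO2 = 10^(−1.52) × 2750×10^-6 = 8.305×10^-5 mol/kg
α₀ = 1/(1 + K1/[H⁺] + K1K2/[H⁺]²) = 1/(1 + 10^+1.56 + 10^-0.16) = 0.02632
DIC = [CO2*]/α₀ = 8.305×10^-5 / 0.02632 = 3.156 mmol/kg
[CO3²⁻] = α₂·DIC; α₂ = 0.01821, so [CO3²⁻] = 0.01821 × 3.156 = 0.0575 mmol/kg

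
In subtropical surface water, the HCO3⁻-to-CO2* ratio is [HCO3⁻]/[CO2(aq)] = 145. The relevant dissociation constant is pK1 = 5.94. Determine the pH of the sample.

pH = 8.10

From K1 = [H⁺][HCO3⁻]/[CO2(aq)]:  pH = pK1 + log₁₀([HCO3⁻]/[CO2(aq)])
log₁₀(145) = +2.161
pH = 5.94 + (+2.161) = 8.10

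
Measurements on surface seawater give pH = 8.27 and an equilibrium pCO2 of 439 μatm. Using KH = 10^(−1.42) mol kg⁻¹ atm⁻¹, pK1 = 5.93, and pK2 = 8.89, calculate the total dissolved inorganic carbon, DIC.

DIC = 4.54 mmol/kg

[CO2*] = KH · pCO2 = 10^(−1.42) × 439×10^-6 = 1.669×10^-5 mol/kg
α₀ = 1/(1 + K1/[H⁺] + K1K2/[H⁺]²) = 1/(1 + 10^+2.34 + 10^+1.72) = 0.003673
DIC = [CO2*]/α₀ = 1.669×10^-5 / 0.003673 = 4.54 mmol/kg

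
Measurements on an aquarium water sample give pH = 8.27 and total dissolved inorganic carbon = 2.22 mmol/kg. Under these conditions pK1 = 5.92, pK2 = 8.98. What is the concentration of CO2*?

[CO2*] = 8.27 μmol/kg

α₀ = 1 / (1 + K1/[H⁺] + K1K2/[H⁺]²) = 1 / (1 + 10^+2.35 + 10^+1.64)
   = 1 / (1 + 223.87 + 43.652) = 1/268.52 = 0.003724
[CO2*] = α₀ × DIC = 0.003724 × 2.22 = 0.00827 mmol/kg = 8.27 μmol/kg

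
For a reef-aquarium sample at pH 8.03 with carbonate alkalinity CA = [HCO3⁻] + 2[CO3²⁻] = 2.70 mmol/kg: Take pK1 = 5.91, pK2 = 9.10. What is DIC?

CA = [HCO3⁻] + 2[CO3²⁻] = (α₁ + 2α₂)·DIC
At pH 8.03: [H⁺]/K1 = 10^-2.12 = 0.0075858, K2/[H⁺] = 10^-1.07 = 0.085114
α₁ = 1/(1 + 0.0075858 + 0.085114) = 1/1.0927 = 0.9152; α₂ = α₁·K2/[H⁺] = 0.07789
α₁ + 2α₂ = 1.0710
DIC = CA / (α₁ + 2α₂) = 2.70 / 1.0710 = 2.52 mmol/kg

DIC = 2.52 mmol/kg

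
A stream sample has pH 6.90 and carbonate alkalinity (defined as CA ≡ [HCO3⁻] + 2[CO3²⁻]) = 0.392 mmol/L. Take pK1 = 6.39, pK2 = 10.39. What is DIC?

CA = [HCO3⁻] + 2[CO3²⁻] = (α₁ + 2α₂)·DIC
At pH 6.90: [H⁺]/K1 = 10^-0.51 = 0.30903, K2/[H⁺] = 10^-3.49 = 0.00032359
α₁ = 1/(1 + 0.30903 + 0.00032359) = 1/1.3094 = 0.7637; α₂ = α₁·K2/[H⁺] = 0.0002471
α₁ + 2α₂ = 0.7642
DIC = CA / (α₁ + 2α₂) = 0.392 / 0.7642 = 0.513 mmol/L

DIC = 0.513 mmol/L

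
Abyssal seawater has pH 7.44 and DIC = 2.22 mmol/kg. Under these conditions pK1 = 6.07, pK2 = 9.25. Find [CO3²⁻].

[CO3²⁻] = 0.0325 mmol/kg

α₂ = 1 / (1 + [H⁺]/K2 + [H⁺]²/(K1K2)) = 1 / (1 + 10^+1.81 + 10^+0.44)
   = 1 / (1 + 64.565 + 2.7542) = 1/68.320 = 0.01464
[CO3²⁻] = α₂ × DIC = 0.01464 × 2.22 = 0.0325 mmol/kg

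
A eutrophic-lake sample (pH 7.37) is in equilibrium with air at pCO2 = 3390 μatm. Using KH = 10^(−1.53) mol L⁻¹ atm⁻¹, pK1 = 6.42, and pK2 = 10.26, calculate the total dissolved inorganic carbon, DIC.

DIC = 0.993 mmol/L

[CO2*] = KH · pCO2 = 10^(−1.53) × 3390×10^-6 = 1.000×10^-4 mol/L
α₀ = 1/(1 + K1/[H⁺] + K1K2/[H⁺]²) = 1/(1 + 10^+0.95 + 10^-1.94) = 0.1008
DIC = [CO2*]/α₀ = 1.000×10^-4 / 0.1008 = 0.993 mmol/L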